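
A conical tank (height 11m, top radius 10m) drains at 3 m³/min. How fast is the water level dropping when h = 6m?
121/(1200π) ≈ 0.0321 m/min

r/h = 10/11, so r = (10/11)h
V = (1/3)πr²h = (1/3)π((10/11)h)²h = (100/363)πh³
dV/dh = (100/121)πh²
dh/dt = (dV/dt)/(dV/dh) = -3/((100/121)π·6²) = -121/(1200π) m/min
The level is dropping at 121/(1200π) ≈ 0.0321 m/min.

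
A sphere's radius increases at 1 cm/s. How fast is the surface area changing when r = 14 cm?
112π cm²/s

S = 4πr²
dS/dt = dS/dr · dr/dt = 8πr · 1
At r = 14: dS/dt = 112π cm²/s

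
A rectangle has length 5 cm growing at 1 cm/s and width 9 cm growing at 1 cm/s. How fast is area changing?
14 cm²/s

A = lw
dA/dt = w·dl/dt + l·dw/dt = 9·1 + 5·1 = 14 cm²/s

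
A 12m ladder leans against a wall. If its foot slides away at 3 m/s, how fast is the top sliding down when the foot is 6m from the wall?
√3 ≈ 1.732 m/s

x² + y² = 12²
2x·dx/dt + 2y·dy/dt = 0
dy/dt = -x/y · dx/dt = -6/(6√3) · 3 = -√3 m/s
The top is descending at √3 ≈ 1.732 m/s.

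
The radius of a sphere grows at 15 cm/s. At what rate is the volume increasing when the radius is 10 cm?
6000π cm³/s

V = (4/3)πr³
dV/dt = dV/dr · dr/dt = 4πr² · 15
At r = 10: dV/dt = 6000π cm³/s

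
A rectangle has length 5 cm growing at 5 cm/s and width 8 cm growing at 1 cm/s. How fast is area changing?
45 cm²/s

A = lw
dA/dt = w·dl/dt + l·dw/dt = 8·5 + 5·1 = 45 cm²/s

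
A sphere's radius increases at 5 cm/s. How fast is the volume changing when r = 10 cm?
2000π cm³/s

V = (4/3)πr³
dV/dt = dV/dr · dr/dt = 4πr² · 5
At r = 10: dV/dt = 2000π cm³/s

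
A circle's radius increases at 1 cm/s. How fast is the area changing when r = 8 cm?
16π cm²/s

A = πr²
dA/dt = 2πr · dr/dt = 2π(8)(1) = 16π cm²/s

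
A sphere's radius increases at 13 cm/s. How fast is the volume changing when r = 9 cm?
4212π cm³/s

V = (4/3)πr³
dV/dt = dV/dr · dr/dt = 4πr² · 13
At r = 9: dV/dt = 4212π cm³/s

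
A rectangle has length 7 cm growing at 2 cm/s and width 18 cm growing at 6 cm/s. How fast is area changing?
78 cm²/s

A = lw
dA/dt = w·dl/dt + l·dw/dt = 18·2 + 7·6 = 78 cm²/s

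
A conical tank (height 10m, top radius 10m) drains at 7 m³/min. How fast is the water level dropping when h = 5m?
7/(25π) ≈ 0.08913 m/min

r/h = 10/10, so r = h
V = (1/3)πr²h = (1/3)π(h)²h = (1/3)πh³
dV/dh = πh²
dh/dt = (dV/dt)/(dV/dh) = -7/(π·5²) = -7/(25π) m/min
The level is dropping at 7/(25π) ≈ 0.08913 m/min.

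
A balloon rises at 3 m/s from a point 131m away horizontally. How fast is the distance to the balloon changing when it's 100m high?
300√27161/27161 ≈ 1.82 m/s

z² = 131² + y²
z = √(131² + 100²) = √27161
dz/dt = y/z · dy/dt = 100/√27161 · 3 = 300√27161/27161 ≈ 1.82 m/s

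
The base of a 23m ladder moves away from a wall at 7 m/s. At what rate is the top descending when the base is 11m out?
77√102/204 ≈ 3.812 m/s

x² + y² = 23²
2x·dx/dt + 2y·dy/dt = 0
dy/dt = -x/y · dx/dt = -11/(2√102) · 7 = -77√102/204 m/s
The top is descending at 77√102/204 ≈ 3.812 m/s.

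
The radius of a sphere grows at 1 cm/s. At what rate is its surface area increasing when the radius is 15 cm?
120π cm²/s

S = 4πr²
dS/dt = dS/dr · dr/dt = 8πr · 1
At r = 15: dS/dt = 120π cm²/s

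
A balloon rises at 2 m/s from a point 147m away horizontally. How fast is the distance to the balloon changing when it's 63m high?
3√58/29 ≈ 0.7878 m/s

z² = 147² + y²
z = √(147² + 63²) = 21√58
dz/dt = y/z · dy/dt = 63/(21√58) · 2 = 3√58/29 ≈ 0.7878 m/s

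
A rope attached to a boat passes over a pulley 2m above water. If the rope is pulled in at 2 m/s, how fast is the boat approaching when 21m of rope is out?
42√437/437 ≈ 2.009 m/s

rope² = x² + 2²
x = √(21² - 2²) = √437
dx/dt = (rope/x) · d(rope)/dt = (21/√437) · (-2) = -42√437/437 m/s
The boat approaches at 42√437/437 ≈ 2.009 m/s.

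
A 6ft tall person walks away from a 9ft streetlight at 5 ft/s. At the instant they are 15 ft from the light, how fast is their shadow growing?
10 ft/s

By similar triangles: 9/(x+s) = 6/s
Solving: s = 6x/3
ds/dt = 6/3 · dx/dt = 2 · 5 = 10 ft/s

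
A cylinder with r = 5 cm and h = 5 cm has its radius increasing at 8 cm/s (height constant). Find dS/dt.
240π cm²/s

S = 2πrh + 2πr² (lateral + bases)
dS/dt = (2πh + 4πr)·dr/dt = (2π·5 + 4π·5)·8
= 240π cm²/s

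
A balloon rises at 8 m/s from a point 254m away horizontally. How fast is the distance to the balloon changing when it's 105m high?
840√75541/75541 ≈ 3.056 m/s

z² = 254² + y²
z = √(254² + 105²) = √75541
dz/dt = y/z · dy/dt = 105/√75541 · 8 = 840√75541/75541 ≈ 3.056 m/s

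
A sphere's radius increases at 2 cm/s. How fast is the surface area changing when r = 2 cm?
32π cm²/s

S = 4πr²
dS/dt = dS/dr · dr/dt = 8πr · 2
At r = 2: dS/dt = 32π cm²/s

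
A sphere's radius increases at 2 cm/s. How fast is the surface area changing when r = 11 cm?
176π cm²/s

S = 4πr²
dS/dt = dS/dr · dr/dt = 8πr · 2
At r = 11: dS/dt = 176π cm²/s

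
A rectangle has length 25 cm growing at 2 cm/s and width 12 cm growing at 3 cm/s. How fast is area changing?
99 cm²/s

A = lw
dA/dt = w·dl/dt + l·dw/dt = 12·2 + 25·3 = 99 cm²/s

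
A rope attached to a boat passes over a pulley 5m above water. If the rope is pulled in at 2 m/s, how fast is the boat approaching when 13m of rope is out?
13/6 ≈ 2.167 m/s

rope² = x² + 5²
x = √(13² - 5²) = 12
dx/dt = (rope/x) · d(rope)/dt = (13/12) · (-2) = -13/6 m/s
The boat approaches at 13/6 ≈ 2.167 m/s.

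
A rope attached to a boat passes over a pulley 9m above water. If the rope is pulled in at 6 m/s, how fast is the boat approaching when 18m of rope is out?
4√3 ≈ 6.928 m/s

rope² = x² + 9²
x = √(18² - 9²) = 9√3
dx/dt = (rope/x) · d(rope)/dt = (18/(9√3)) · (-6) = -4√3 m/s
The boat approaches at 4√3 ≈ 6.928 m/s.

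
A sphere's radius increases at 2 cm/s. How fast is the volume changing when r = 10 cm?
800π cm³/s

V = (4/3)πr³
dV/dt = dV/dr · dr/dt = 4πr² · 2
At r = 10: dV/dt = 800π cm³/s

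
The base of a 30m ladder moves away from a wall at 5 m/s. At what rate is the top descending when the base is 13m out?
65√731/731 ≈ 2.404 m/s

x² + y² = 30²
2x·dx/dt + 2y·dy/dt = 0
dy/dt = -x/y · dx/dt = -13/√731 · 5 = -65√731/731 m/s
The top is descending at 65√731/731 ≈ 2.404 m/s.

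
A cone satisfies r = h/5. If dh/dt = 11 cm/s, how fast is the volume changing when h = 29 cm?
9251π/25 cm³/s

V = (1/3)π(h/5)²h = πh³/75
dV/dt = πh²/25 · 11
At h = 29: dV/dt = 9251π/25 cm³/s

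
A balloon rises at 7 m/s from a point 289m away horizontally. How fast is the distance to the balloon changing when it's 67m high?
469√88010/88010 ≈ 1.581 m/s

z² = 289² + y²
z = √(289² + 67²) = √88010
dz/dt = y/z · dy/dt = 67/√88010 · 7 = 469√88010/88010 ≈ 1.581 m/s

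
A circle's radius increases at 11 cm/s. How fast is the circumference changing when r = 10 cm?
22π cm/s

C = 2πr
dC/dt = 2π · dr/dt = 2π · 11 = 22π cm/s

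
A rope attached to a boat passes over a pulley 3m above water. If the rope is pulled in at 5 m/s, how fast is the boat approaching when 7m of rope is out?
7√10/4 ≈ 5.534 m/s

rope² = x² + 3²
x = √(7² - 3²) = 2√10
dx/dt = (rope/x) · d(rope)/dt = (7/(2√10)) · (-5) = -7√10/4 m/s
The boat approaches at 7√10/4 ≈ 5.534 m/s.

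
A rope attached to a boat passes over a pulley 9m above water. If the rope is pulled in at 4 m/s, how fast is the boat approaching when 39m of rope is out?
13√10/10 ≈ 4.111 m/s

rope² = x² + 9²
x = √(39² - 9²) = 12√10
dx/dt = (rope/x) · d(rope)/dt = (39/(12√10)) · (-4) = -13√10/10 m/s
The boat approaches at 13√10/10 ≈ 4.111 m/s.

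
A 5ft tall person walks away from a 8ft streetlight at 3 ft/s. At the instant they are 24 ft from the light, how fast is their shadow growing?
5 ft/s

By similar triangles: 8/(x+s) = 5/s
Solving: s = 5x/3
ds/dt = 5/3 · dx/dt = 5/3 · 3 = 5 ft/s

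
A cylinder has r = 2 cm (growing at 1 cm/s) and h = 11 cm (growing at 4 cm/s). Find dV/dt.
60π cm³/s

V = πr²h
dV/dt = 2πrh·dr/dt + πr²·dh/dt
= 2π(2)(11)(1) + π(2)²(4)
= 60π cm³/s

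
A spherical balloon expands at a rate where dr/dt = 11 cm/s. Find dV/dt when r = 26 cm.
29744π cm³/s

V = (4/3)πr³
dV/dt = dV/dr · dr/dt = 4πr² · 11
At r = 26: dV/dt = 29744π cm³/s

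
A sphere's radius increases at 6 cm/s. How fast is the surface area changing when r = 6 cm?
288π cm²/s

S = 4πr²
dS/dt = dS/dr · dr/dt = 8πr · 6
At r = 6: dS/dt = 288π cm²/s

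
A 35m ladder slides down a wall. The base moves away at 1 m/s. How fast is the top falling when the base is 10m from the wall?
2√5/15 ≈ 0.2981 m/s

x² + y² = 35²
2x·dx/dt + 2y·dy/dt = 0
dy/dt = -x/y · dx/dt = -10/(15√5) · 1 = -2√5/15 m/s
The top is descending at 2√5/15 ≈ 0.2981 m/s.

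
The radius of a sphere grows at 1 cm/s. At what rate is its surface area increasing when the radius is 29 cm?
232π cm²/s

S = 4πr²
dS/dt = dS/dr · dr/dt = 8πr · 1
At r = 29: dS/dt = 232π cm²/s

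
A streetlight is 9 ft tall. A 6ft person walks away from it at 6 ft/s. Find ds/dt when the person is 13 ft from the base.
12 ft/s

By similar triangles: 9/(x+s) = 6/s
Solving: s = 6x/3
ds/dt = 6/3 · dx/dt = 2 · 6 = 12 ft/s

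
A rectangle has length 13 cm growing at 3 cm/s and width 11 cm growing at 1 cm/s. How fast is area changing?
46 cm²/s

A = lw
dA/dt = w·dl/dt + l·dw/dt = 11·3 + 13·1 = 46 cm²/s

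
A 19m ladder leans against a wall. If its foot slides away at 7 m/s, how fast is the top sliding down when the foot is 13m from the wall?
91√3/24 ≈ 6.567 m/s

x² + y² = 19²
2x·dx/dt + 2y·dy/dt = 0
dy/dt = -x/y · dx/dt = -13/(8√3) · 7 = -91√3/24 m/s
The top is descending at 91√3/24 ≈ 6.567 m/s.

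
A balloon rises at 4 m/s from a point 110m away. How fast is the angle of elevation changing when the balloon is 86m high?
0.022569 rad/s

tan(θ) = y/110
sec²(θ) · dθ/dt = (1/110) · dy/dt
dθ/dt = cos²(θ)/110 · 4 = 110/(110² + 86²) · 4
dθ/dt = 0.022569 rad/s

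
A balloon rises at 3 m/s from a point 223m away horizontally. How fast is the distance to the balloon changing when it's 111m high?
333√2482/12410 ≈ 1.337 m/s

z² = 223² + y²
z = √(223² + 111²) = 5√2482
dz/dt = y/z · dy/dt = 111/(5√2482) · 3 = 333√2482/12410 ≈ 1.337 m/s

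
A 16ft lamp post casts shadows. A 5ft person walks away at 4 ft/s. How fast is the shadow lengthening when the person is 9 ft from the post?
20/11 ft/s

By similar triangles: 16/(x+s) = 5/s
Solving: s = 5x/11
ds/dt = 5/11 · dx/dt = 5/11 · 4 = 20/11 ft/s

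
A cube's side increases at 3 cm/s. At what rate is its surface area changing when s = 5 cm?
180 cm²/s

A = 6s²
dA/dt = 12s · ds/dt = 12·5·3 = 180 cm²/s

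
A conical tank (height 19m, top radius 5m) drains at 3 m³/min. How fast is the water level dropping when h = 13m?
1083/(4225π) ≈ 0.08159 m/min

r/h = 5/19, so r = (5/19)h
V = (1/3)πr²h = (1/3)π((5/19)h)²h = (25/1083)πh³
dV/dh = (25/361)πh²
dh/dt = (dV/dt)/(dV/dh) = -3/((25/361)π·13²) = -1083/(4225π) m/min
The level is dropping at 1083/(4225π) ≈ 0.08159 m/min.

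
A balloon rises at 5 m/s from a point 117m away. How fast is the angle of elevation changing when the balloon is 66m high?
0.032419 rad/s

tan(θ) = y/117
sec²(θ) · dθ/dt = (1/117) · dy/dt
dθ/dt = cos²(θ)/117 · 5 = 117/(117² + 66²) · 5
dθ/dt = 0.032419 rad/s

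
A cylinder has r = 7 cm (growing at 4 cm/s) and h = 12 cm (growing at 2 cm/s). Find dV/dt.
770π cm³/s

V = πr²h
dV/dt = 2πrh·dr/dt + πr²·dh/dt
= 2π(7)(12)(4) + π(7)²(2)
= 770π cm³/s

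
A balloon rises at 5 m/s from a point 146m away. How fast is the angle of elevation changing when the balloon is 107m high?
0.02228 rad/s

tan(θ) = y/146
sec²(θ) · dθ/dt = (1/146) · dy/dt
dθ/dt = cos²(θ)/146 · 5 = 146/(146² + 107²) · 5
dθ/dt = 0.02228 rad/s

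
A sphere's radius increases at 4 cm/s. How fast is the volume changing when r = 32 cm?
16384π cm³/s

V = (4/3)πr³
dV/dt = dV/dr · dr/dt = 4πr² · 4
At r = 32: dV/dt = 16384π cm³/s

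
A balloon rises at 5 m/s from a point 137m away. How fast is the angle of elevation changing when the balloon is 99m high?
0.023976 rad/s

tan(θ) = y/137
sec²(θ) · dθ/dt = (1/137) · dy/dt
dθ/dt = cos²(θ)/137 · 5 = 137/(137² + 99²) · 5
dθ/dt = 0.023976 rad/s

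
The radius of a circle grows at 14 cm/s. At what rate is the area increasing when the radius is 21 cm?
588π cm²/s

A = πr²
dA/dt = 2πr · dr/dt = 2π(21)(14) = 588π cm²/s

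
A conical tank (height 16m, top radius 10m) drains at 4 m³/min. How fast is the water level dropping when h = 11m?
256/(3025π) ≈ 0.02694 m/min

r/h = 10/16, so r = (5/8)h
V = (1/3)πr²h = (1/3)π((5/8)h)²h = (25/192)πh³
dV/dh = (25/64)πh²
dh/dt = (dV/dt)/(dV/dh) = -4/((25/64)π·11²) = -256/(3025π) m/min
The level is dropping at 256/(3025π) ≈ 0.02694 m/min.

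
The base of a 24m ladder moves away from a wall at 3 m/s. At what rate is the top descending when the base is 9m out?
9√55/55 ≈ 1.214 m/s

x² + y² = 24²
2x·dx/dt + 2y·dy/dt = 0
dy/dt = -x/y · dx/dt = -9/(3√55) · 3 = -9√55/55 m/s
The top is descending at 9√55/55 ≈ 1.214 m/s.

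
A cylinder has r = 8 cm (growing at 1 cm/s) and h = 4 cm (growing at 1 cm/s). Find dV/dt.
128π cm³/s

V = πr²h
dV/dt = 2πrh·dr/dt + πr²·dh/dt
= 2π(8)(4)(1) + π(8)²(1)
= 128π cm³/s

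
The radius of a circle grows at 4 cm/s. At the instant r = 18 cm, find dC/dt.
8π cm/s

C = 2πr
dC/dt = 2π · dr/dt = 2π · 4 = 8π cm/s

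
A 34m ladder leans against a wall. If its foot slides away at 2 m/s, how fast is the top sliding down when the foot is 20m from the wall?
20√21/63 ≈ 1.455 m/s

x² + y² = 34²
2x·dx/dt + 2y·dy/dt = 0
dy/dt = -x/y · dx/dt = -20/(6√21) · 2 = -20√21/63 m/s
The top is descending at 20√21/63 ≈ 1.455 m/s.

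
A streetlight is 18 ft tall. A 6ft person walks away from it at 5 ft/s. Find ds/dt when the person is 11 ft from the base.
5/2 ft/s

By similar triangles: 18/(x+s) = 6/s
Solving: s = 6x/12
ds/dt = 6/12 · dx/dt = 1/2 · 5 = 5/2 ft/s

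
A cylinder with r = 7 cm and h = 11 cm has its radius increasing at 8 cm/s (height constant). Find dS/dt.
400π cm²/s

S = 2πrh + 2πr² (lateral + bases)
dS/dt = (2πh + 4πr)·dr/dt = (2π·11 + 4π·7)·8
= 400π cm²/s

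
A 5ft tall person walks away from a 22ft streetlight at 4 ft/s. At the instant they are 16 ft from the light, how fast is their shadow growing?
20/17 ft/s

By similar triangles: 22/(x+s) = 5/s
Solving: s = 5x/17
ds/dt = 5/17 · dx/dt = 5/17 · 4 = 20/17 ft/s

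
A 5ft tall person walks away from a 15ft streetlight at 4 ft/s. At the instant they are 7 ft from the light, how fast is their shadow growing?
2 ft/s

By similar triangles: 15/(x+s) = 5/s
Solving: s = 5x/10
ds/dt = 5/10 · dx/dt = 1/2 · 4 = 2 ft/s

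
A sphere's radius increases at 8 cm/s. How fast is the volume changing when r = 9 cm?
2592π cm³/s

V = (4/3)πr³
dV/dt = dV/dr · dr/dt = 4πr² · 8
At r = 9: dV/dt = 2592π cm³/s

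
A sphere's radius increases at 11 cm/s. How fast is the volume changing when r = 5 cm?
1100π cm³/s

V = (4/3)πr³
dV/dt = dV/dr · dr/dt = 4πr² · 11
At r = 5: dV/dt = 1100π cm³/s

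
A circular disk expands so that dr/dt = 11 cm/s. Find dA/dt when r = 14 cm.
308π cm²/s

A = πr²
dA/dt = 2πr · dr/dt = 2π(14)(11) = 308π cm²/s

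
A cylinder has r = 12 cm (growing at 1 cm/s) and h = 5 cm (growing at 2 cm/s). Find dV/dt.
408π cm³/s

V = πr²h
dV/dt = 2πrh·dr/dt + πr²·dh/dt
= 2π(12)(5)(1) + π(12)²(2)
= 408π cm³/s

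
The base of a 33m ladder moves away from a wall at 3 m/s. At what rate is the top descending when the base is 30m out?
10√21/7 ≈ 6.547 m/s

x² + y² = 33²
2x·dx/dt + 2y·dy/dt = 0
dy/dt = -x/y · dx/dt = -30/(3√21) · 3 = -10√21/7 m/s
The top is descending at 10√21/7 ≈ 6.547 m/s.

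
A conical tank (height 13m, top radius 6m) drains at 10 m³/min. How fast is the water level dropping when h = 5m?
169/(90π) ≈ 0.5977 m/min

r/h = 6/13, so r = (6/13)h
V = (1/3)πr²h = (1/3)π((6/13)h)²h = (12/169)πh³
dV/dh = (36/169)πh²
dh/dt = (dV/dt)/(dV/dh) = -10/((36/169)π·5²) = -169/(90π) m/min
The level is dropping at 169/(90π) ≈ 0.5977 m/min.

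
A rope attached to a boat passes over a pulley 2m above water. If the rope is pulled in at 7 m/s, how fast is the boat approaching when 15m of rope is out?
105√221/221 ≈ 7.063 m/s

rope² = x² + 2²
x = √(15² - 2²) = √221
dx/dt = (rope/x) · d(rope)/dt = (15/√221) · (-7) = -105√221/221 m/s
The boat approaches at 105√221/221 ≈ 7.063 m/s.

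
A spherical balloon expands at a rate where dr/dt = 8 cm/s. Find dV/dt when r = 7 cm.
1568π cm³/s

V = (4/3)πr³
dV/dt = dV/dr · dr/dt = 4πr² · 8
At r = 7: dV/dt = 1568π cm³/s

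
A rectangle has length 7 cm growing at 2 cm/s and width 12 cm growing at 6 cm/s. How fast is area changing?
66 cm²/s

A = lw
dA/dt = w·dl/dt + l·dw/dt = 12·2 + 7·6 = 66 cm²/s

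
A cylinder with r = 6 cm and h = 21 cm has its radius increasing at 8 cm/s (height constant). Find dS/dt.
528π cm²/s

S = 2πrh + 2πr² (lateral + bases)
dS/dt = (2πh + 4πr)·dr/dt = (2π·21 + 4π·6)·8
= 528π cm²/s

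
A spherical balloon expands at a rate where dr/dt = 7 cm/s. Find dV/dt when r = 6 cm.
1008π cm³/s

V = (4/3)πr³
dV/dt = dV/dr · dr/dt = 4πr² · 7
At r = 6: dV/dt = 1008π cm³/s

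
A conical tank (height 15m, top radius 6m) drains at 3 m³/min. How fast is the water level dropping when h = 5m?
3/(4π) ≈ 0.2387 m/min

r/h = 6/15, so r = (2/5)h
V = (1/3)πr²h = (1/3)π((2/5)h)²h = (4/75)πh³
dV/dh = (4/25)πh²
dh/dt = (dV/dt)/(dV/dh) = -3/((4/25)π·5²) = -3/(4π) m/min
The level is dropping at 3/(4π) ≈ 0.2387 m/min.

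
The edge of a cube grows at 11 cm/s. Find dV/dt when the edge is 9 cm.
2673 cm³/s

V = s³
dV/dt = 3s² · ds/dt = 3·9²·11 = 2673 cm³/s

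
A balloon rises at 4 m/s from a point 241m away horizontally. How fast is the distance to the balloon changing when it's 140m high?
560√77681/77681 ≈ 2.009 m/s

z² = 241² + y²
z = √(241² + 140²) = √77681
dz/dt = y/z · dy/dt = 140/√77681 · 4 = 560√77681/77681 ≈ 2.009 m/s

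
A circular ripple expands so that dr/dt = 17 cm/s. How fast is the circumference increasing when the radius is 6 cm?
34π cm/s

C = 2πr
dC/dt = 2π · dr/dt = 2π · 17 = 34π cm/s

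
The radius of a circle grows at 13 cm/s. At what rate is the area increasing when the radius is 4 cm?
104π cm²/s

A = πr²
dA/dt = 2πr · dr/dt = 2π(4)(13) = 104π cm²/s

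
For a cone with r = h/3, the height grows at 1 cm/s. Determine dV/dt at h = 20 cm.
400π/9 cm³/s

V = (1/3)π(h/3)²h = πh³/27
dV/dt = πh²/9 · 1
At h = 20: dV/dt = 400π/9 cm³/s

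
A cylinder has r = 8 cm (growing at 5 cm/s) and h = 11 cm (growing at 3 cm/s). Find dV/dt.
1072π cm³/s

V = πr²h
dV/dt = 2πrh·dr/dt + πr²·dh/dt
= 2π(8)(11)(5) + π(8)²(3)
= 1072π cm³/s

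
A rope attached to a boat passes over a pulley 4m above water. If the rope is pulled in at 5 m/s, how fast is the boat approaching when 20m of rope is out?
25√6/12 ≈ 5.103 m/s

rope² = x² + 4²
x = √(20² - 4²) = 8√6
dx/dt = (rope/x) · d(rope)/dt = (20/(8√6)) · (-5) = -25√6/12 m/s
The boat approaches at 25√6/12 ≈ 5.103 m/s.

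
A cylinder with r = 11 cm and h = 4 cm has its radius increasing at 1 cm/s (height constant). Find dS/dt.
52π cm²/s

S = 2πrh + 2πr² (lateral + bases)
dS/dt = (2πh + 4πr)·dr/dt = (2π·4 + 4π·11)·1
= 52π cm²/s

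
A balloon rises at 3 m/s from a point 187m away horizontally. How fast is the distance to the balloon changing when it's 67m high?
201√39458/39458 ≈ 1.012 m/s

z² = 187² + y²
z = √(187² + 67²) = √39458
dz/dt = y/z · dy/dt = 67/√39458 · 3 = 201√39458/39458 ≈ 1.012 m/s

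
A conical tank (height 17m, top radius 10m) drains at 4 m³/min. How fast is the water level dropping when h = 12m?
289/(3600π) ≈ 0.02555 m/min

r/h = 10/17, so r = (10/17)h
V = (1/3)πr²h = (1/3)π((10/17)h)²h = (100/867)πh³
dV/dh = (100/289)πh²
dh/dt = (dV/dt)/(dV/dh) = -4/((100/289)π·12²) = -289/(3600π) m/min
The level is dropping at 289/(3600π) ≈ 0.02555 m/min.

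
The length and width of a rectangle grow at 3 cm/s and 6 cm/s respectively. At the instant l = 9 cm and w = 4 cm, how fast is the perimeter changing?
18 cm/s

P = 2(l + w)
dP/dt = 2(dl/dt + dw/dt) = 2(3 + 6) = 18 cm/s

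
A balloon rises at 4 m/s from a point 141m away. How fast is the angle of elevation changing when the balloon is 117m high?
0.016801 rad/s

tan(θ) = y/141
sec²(θ) · dθ/dt = (1/141) · dy/dt
dθ/dt = cos²(θ)/141 · 4 = 141/(141² + 117²) · 4
dθ/dt = 0.016801 rad/s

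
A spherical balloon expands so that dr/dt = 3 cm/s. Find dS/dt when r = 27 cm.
648π cm²/s

S = 4πr²
dS/dt = dS/dr · dr/dt = 8πr · 3
At r = 27: dS/dt = 648π cm²/s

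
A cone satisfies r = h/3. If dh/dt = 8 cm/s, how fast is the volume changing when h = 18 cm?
288π cm³/s

V = (1/3)π(h/3)²h = πh³/27
dV/dt = πh²/9 · 8
At h = 18: dV/dt = 288π cm³/s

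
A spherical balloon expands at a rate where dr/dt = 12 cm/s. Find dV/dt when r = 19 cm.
17328π cm³/s

V = (4/3)πr³
dV/dt = dV/dr · dr/dt = 4πr² · 12
At r = 19: dV/dt = 17328π cm³/s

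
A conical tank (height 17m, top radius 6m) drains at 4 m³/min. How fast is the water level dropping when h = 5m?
289/(225π) ≈ 0.4089 m/min

r/h = 6/17, so r = (6/17)h
V = (1/3)πr²h = (1/3)π((6/17)h)²h = (12/289)πh³
dV/dh = (36/289)πh²
dh/dt = (dV/dt)/(dV/dh) = -4/((36/289)π·5²) = -289/(225π) m/min
The level is dropping at 289/(225π) ≈ 0.4089 m/min.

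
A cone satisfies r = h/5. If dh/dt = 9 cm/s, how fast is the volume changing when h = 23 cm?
4761π/25 cm³/s

V = (1/3)π(h/5)²h = πh³/75
dV/dt = πh²/25 · 9
At h = 23: dV/dt = 4761π/25 cm³/s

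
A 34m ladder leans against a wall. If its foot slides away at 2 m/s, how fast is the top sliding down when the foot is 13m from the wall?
26√987/987 ≈ 0.8276 m/s

x² + y² = 34²
2x·dx/dt + 2y·dy/dt = 0
dy/dt = -x/y · dx/dt = -13/√987 · 2 = -26√987/987 m/s
The top is descending at 26√987/987 ≈ 0.8276 m/s.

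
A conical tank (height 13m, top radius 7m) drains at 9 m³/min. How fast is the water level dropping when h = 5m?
1521/(1225π) ≈ 0.3952 m/min

r/h = 7/13, so r = (7/13)h
V = (1/3)πr²h = (1/3)π((7/13)h)²h = (49/507)πh³
dV/dh = (49/169)πh²
dh/dt = (dV/dt)/(dV/dh) = -9/((49/169)π·5²) = -1521/(1225π) m/min
The level is dropping at 1521/(1225π) ≈ 0.3952 m/min.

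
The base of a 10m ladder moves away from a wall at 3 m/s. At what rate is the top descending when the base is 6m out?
9/4 = 2.25 m/s

x² + y² = 10²
2x·dx/dt + 2y·dy/dt = 0
dy/dt = -x/y · dx/dt = -6/8 · 3 = -9/4 m/s
The top is descending at 9/4 = 2.25 m/s.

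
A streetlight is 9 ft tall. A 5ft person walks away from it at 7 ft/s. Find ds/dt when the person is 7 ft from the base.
35/4 ft/s

By similar triangles: 9/(x+s) = 5/s
Solving: s = 5x/4
ds/dt = 5/4 · dx/dt = 5/4 · 7 = 35/4 ft/s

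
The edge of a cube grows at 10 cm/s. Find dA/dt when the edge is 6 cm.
720 cm²/s

A = 6s²
dA/dt = 12s · ds/dt = 12·6·10 = 720 cm²/s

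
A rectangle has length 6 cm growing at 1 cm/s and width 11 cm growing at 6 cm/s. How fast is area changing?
47 cm²/s

A = lw
dA/dt = w·dl/dt + l·dw/dt = 11·1 + 6·6 = 47 cm²/s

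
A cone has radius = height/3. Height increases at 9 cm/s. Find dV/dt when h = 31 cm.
961π cm³/s

V = (1/3)π(h/3)²h = πh³/27
dV/dt = πh²/9 · 9
At h = 31: dV/dt = 961π cm³/s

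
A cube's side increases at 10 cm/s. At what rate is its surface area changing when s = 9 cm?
1080 cm²/s

A = 6s²
dA/dt = 12s · ds/dt = 12·9·10 = 1080 cm²/s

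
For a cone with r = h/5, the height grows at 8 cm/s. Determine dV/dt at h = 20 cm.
128π cm³/s

V = (1/3)π(h/5)²h = πh³/75
dV/dt = πh²/25 · 8
At h = 20: dV/dt = 128π cm³/s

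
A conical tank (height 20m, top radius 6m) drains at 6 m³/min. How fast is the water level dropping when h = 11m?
200/(363π) ≈ 0.1754 m/min

r/h = 6/20, so r = (3/10)h
V = (1/3)πr²h = (1/3)π((3/10)h)²h = (3/100)πh³
dV/dh = (9/100)πh²
dh/dt = (dV/dt)/(dV/dh) = -6/((9/100)π·11²) = -200/(363π) m/min
The level is dropping at 200/(363π) ≈ 0.1754 m/min.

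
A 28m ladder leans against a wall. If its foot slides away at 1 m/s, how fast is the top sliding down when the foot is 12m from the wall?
3√10/20 ≈ 0.4743 m/s

x² + y² = 28²
2x·dx/dt + 2y·dy/dt = 0
dy/dt = -x/y · dx/dt = -12/(8√10) · 1 = -3√10/20 m/s
The top is descending at 3√10/20 ≈ 0.4743 m/s.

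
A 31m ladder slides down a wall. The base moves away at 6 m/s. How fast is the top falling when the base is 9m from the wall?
27√55/110 ≈ 1.82 m/s

x² + y² = 31²
2x·dx/dt + 2y·dy/dt = 0
dy/dt = -x/y · dx/dt = -9/(4√55) · 6 = -27√55/110 m/s
The top is descending at 27√55/110 ≈ 1.82 m/s.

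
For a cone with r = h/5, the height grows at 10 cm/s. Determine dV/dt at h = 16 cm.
512π/5 cm³/s

V = (1/3)π(h/5)²h = πh³/75
dV/dt = πh²/25 · 10
At h = 16: dV/dt = 512π/5 cm³/s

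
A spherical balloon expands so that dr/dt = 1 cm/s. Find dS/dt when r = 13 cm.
104π cm²/s

S = 4πr²
dS/dt = dS/dr · dr/dt = 8πr · 1
At r = 13: dS/dt = 104π cm²/s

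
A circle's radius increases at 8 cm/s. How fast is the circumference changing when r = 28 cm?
16π cm/s

C = 2πr
dC/dt = 2π · dr/dt = 2π · 8 = 16π cm/s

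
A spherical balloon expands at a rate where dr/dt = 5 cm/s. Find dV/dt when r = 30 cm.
18000π cm³/s

V = (4/3)πr³
dV/dt = dV/dr · dr/dt = 4πr² · 5
At r = 30: dV/dt = 18000π cm³/s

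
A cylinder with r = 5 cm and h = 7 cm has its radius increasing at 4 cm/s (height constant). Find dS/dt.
136π cm²/s

S = 2πrh + 2πr² (lateral + bases)
dS/dt = (2πh + 4πr)·dr/dt = (2π·7 + 4π·5)·4
= 136π cm²/s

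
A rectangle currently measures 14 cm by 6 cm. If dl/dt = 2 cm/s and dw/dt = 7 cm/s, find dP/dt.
18 cm/s

P = 2(l + w)
dP/dt = 2(dl/dt + dw/dt) = 2(2 + 7) = 18 cm/s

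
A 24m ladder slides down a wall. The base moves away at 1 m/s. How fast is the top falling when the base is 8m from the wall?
√2/4 ≈ 0.3536 m/s

x² + y² = 24²
2x·dx/dt + 2y·dy/dt = 0
dy/dt = -x/y · dx/dt = -8/(16√2) · 1 = -√2/4 m/s
The top is descending at √2/4 ≈ 0.3536 m/s.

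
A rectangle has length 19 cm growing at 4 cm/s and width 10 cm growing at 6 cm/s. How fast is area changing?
154 cm²/s

A = lw
dA/dt = w·dl/dt + l·dw/dt = 10·4 + 19·6 = 154 cm²/s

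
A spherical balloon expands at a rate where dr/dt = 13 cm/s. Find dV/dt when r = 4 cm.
832π cm³/s

V = (4/3)πr³
dV/dt = dV/dr · dr/dt = 4πr² · 13
At r = 4: dV/dt = 832π cm³/s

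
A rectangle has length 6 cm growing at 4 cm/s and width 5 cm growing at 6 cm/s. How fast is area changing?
56 cm²/s

A = lw
dA/dt = w·dl/dt + l·dw/dt = 5·4 + 6·6 = 56 cm²/s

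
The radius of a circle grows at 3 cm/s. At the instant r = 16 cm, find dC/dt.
6π cm/s

C = 2πr
dC/dt = 2π · dr/dt = 2π · 3 = 6π cm/s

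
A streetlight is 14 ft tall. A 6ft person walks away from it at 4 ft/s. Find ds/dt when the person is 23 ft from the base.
3 ft/s

By similar triangles: 14/(x+s) = 6/s
Solving: s = 6x/8
ds/dt = 6/8 · dx/dt = 3/4 · 4 = 3 ft/s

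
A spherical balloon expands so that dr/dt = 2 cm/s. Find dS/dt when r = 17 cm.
272π cm²/s

S = 4πr²
dS/dt = dS/dr · dr/dt = 8πr · 2
At r = 17: dS/dt = 272π cm²/s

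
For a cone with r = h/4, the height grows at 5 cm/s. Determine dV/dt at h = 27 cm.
3645π/16 cm³/s

V = (1/3)π(h/4)²h = πh³/48
dV/dt = πh²/16 · 5
At h = 27: dV/dt = 3645π/16 cm³/s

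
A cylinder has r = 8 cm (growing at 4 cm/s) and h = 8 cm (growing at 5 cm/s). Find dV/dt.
832π cm³/s

V = πr²h
dV/dt = 2πrh·dr/dt + πr²·dh/dt
= 2π(8)(8)(4) + π(8)²(5)
= 832π cm³/s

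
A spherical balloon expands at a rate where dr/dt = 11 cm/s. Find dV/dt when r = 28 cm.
34496π cm³/s

V = (4/3)πr³
dV/dt = dV/dr · dr/dt = 4πr² · 11
At r = 28: dV/dt = 34496π cm³/s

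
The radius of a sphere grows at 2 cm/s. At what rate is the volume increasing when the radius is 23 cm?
4232π cm³/s

V = (4/3)πr³
dV/dt = dV/dr · dr/dt = 4πr² · 2
At r = 23: dV/dt = 4232π cm³/s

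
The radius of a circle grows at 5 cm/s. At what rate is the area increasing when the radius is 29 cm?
290π cm²/s

A = πr²
dA/dt = 2πr · dr/dt = 2π(29)(5) = 290π cm²/s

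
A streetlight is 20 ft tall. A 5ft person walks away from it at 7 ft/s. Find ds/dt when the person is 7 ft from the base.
7/3 ft/s

By similar triangles: 20/(x+s) = 5/s
Solving: s = 5x/15
ds/dt = 5/15 · dx/dt = 1/3 · 7 = 7/3 ft/s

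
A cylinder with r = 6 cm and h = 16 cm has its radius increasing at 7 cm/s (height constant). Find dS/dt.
392π cm²/s

S = 2πrh + 2πr² (lateral + bases)
dS/dt = (2πh + 4πr)·dr/dt = (2π·16 + 4π·6)·7
= 392π cm²/s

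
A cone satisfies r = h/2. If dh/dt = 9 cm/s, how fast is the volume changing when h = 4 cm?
36π cm³/s

V = (1/3)π(h/2)²h = πh³/12
dV/dt = πh²/4 · 9
At h = 4: dV/dt = 36π cm³/s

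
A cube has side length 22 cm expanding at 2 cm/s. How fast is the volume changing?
2904 cm³/s

V = s³
dV/dt = 3s² · ds/dt = 3·22²·2 = 2904 cm³/s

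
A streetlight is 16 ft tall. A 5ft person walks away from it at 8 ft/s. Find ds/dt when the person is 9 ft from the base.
40/11 ft/s

By similar triangles: 16/(x+s) = 5/s
Solving: s = 5x/11
ds/dt = 5/11 · dx/dt = 5/11 · 8 = 40/11 ft/s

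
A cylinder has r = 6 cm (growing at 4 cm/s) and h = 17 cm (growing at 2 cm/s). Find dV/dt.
888π cm³/s

V = πr²h
dV/dt = 2πrh·dr/dt + πr²·dh/dt
= 2π(6)(17)(4) + π(6)²(2)
= 888π cm³/s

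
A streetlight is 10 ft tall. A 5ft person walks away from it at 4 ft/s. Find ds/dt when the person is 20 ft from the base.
4 ft/s

By similar triangles: 10/(x+s) = 5/s
Solving: s = 5x/5
ds/dt = 5/5 · dx/dt = 1 · 4 = 4 ft/s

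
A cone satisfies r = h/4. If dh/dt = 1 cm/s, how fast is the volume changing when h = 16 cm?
16π cm³/s

V = (1/3)π(h/4)²h = πh³/48
dV/dt = πh²/16 · 1
At h = 16: dV/dt = 16π cm³/s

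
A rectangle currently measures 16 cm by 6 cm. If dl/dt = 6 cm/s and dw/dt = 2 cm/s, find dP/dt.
16 cm/s

P = 2(l + w)
dP/dt = 2(dl/dt + dw/dt) = 2(6 + 2) = 16 cm/s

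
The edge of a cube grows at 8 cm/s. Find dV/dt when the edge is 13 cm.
4056 cm³/s

V = s³
dV/dt = 3s² · ds/dt = 3·13²·8 = 4056 cm³/s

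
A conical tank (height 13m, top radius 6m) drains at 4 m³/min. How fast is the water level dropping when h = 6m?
169/(324π) ≈ 0.166 m/min

r/h = 6/13, so r = (6/13)h
V = (1/3)πr²h = (1/3)π((6/13)h)²h = (12/169)πh³
dV/dh = (36/169)πh²
dh/dt = (dV/dt)/(dV/dh) = -4/((36/169)π·6²) = -169/(324π) m/min
The level is dropping at 169/(324π) ≈ 0.166 m/min.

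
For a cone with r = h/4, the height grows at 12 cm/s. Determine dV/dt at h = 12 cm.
108π cm³/s

V = (1/3)π(h/4)²h = πh³/48
dV/dt = πh²/16 · 12
At h = 12: dV/dt = 108π cm³/s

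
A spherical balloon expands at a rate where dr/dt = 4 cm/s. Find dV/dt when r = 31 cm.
15376π cm³/s

V = (4/3)πr³
dV/dt = dV/dr · dr/dt = 4πr² · 4
At r = 31: dV/dt = 15376π cm³/s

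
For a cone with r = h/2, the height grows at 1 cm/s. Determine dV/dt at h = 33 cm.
1089π/4 cm³/s

V = (1/3)π(h/2)²h = πh³/12
dV/dt = πh²/4 · 1
At h = 33: dV/dt = 1089π/4 cm³/s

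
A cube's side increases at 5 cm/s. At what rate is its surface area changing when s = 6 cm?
360 cm²/s

A = 6s²
dA/dt = 12s · ds/dt = 12·6·5 = 360 cm²/s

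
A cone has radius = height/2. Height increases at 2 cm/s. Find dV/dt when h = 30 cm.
450π cm³/s

V = (1/3)π(h/2)²h = πh³/12
dV/dt = πh²/4 · 2
At h = 30: dV/dt = 450π cm³/s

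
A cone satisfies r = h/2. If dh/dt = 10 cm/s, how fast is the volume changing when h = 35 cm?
6125π/2 cm³/s

V = (1/3)π(h/2)²h = πh³/12
dV/dt = πh²/4 · 10
At h = 35: dV/dt = 6125π/2 cm³/s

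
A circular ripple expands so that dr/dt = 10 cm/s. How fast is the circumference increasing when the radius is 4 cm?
20π cm/s

C = 2πr
dC/dt = 2π · dr/dt = 2π · 10 = 20π cm/s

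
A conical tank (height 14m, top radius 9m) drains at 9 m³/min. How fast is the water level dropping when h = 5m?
196/(225π) ≈ 0.2773 m/min

r/h = 9/14, so r = (9/14)h
V = (1/3)πr²h = (1/3)π((9/14)h)²h = (27/196)πh³
dV/dh = (81/196)πh²
dh/dt = (dV/dt)/(dV/dh) = -9/((81/196)π·5²) = -196/(225π) m/min
The level is dropping at 196/(225π) ≈ 0.2773 m/min.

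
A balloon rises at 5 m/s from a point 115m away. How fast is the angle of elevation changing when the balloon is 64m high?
0.033197 rad/s

tan(θ) = y/115
sec²(θ) · dθ/dt = (1/115) · dy/dt
dθ/dt = cos²(θ)/115 · 5 = 115/(115² + 64²) · 5
dθ/dt = 0.033197 rad/s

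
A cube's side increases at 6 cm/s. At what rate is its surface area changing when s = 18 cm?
1296 cm²/s

A = 6s²
dA/dt = 12s · ds/dt = 12·18·6 = 1296 cm²/s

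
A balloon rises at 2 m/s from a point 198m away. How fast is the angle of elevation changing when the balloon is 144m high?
0.006607 rad/s

tan(θ) = y/198
sec²(θ) · dθ/dt = (1/198) · dy/dt
dθ/dt = cos²(θ)/198 · 2 = 198/(198² + 144²) · 2
dθ/dt = 0.006607 rad/s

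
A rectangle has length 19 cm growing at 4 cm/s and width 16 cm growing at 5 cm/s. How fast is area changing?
159 cm²/s

A = lw
dA/dt = w·dl/dt + l·dw/dt = 16·4 + 19·5 = 159 cm²/s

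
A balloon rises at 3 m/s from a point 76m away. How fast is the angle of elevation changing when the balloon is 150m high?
0.008063 rad/s

tan(θ) = y/76
sec²(θ) · dθ/dt = (1/76) · dy/dt
dθ/dt = cos²(θ)/76 · 3 = 76/(76² + 150²) · 3
dθ/dt = 0.008063 rad/s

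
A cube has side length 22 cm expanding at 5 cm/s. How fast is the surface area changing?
1320 cm²/s

A = 6s²
dA/dt = 12s · ds/dt = 12·22·5 = 1320 cm²/s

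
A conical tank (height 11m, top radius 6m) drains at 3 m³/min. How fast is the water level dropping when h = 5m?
121/(300π) ≈ 0.1284 m/min

r/h = 6/11, so r = (6/11)h
V = (1/3)πr²h = (1/3)π((6/11)h)²h = (12/121)πh³
dV/dh = (36/121)πh²
dh/dt = (dV/dt)/(dV/dh) = -3/((36/121)π·5²) = -121/(300π) m/min
The level is dropping at 121/(300π) ≈ 0.1284 m/min.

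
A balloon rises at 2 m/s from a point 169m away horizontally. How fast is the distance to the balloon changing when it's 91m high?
7√218/109 ≈ 0.9482 m/s

z² = 169² + y²
z = √(169² + 91²) = 13√218
dz/dt = y/z · dy/dt = 91/(13√218) · 2 = 7√218/109 ≈ 0.9482 m/s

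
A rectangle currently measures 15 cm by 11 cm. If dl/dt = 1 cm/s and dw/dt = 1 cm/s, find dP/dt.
4 cm/s

P = 2(l + w)
dP/dt = 2(dl/dt + dw/dt) = 2(1 + 1) = 4 cm/s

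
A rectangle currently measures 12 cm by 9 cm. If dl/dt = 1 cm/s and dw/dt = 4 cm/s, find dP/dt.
10 cm/s

P = 2(l + w)
dP/dt = 2(dl/dt + dw/dt) = 2(1 + 4) = 10 cm/s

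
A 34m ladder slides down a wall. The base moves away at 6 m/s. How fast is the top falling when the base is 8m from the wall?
8√273/91 ≈ 1.453 m/s

x² + y² = 34²
2x·dx/dt + 2y·dy/dt = 0
dy/dt = -x/y · dx/dt = -8/(2√273) · 6 = -8√273/91 m/s
The top is descending at 8√273/91 ≈ 1.453 m/s.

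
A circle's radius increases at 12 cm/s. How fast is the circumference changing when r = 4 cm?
24π cm/s

C = 2πr
dC/dt = 2π · dr/dt = 2π · 12 = 24π cm/s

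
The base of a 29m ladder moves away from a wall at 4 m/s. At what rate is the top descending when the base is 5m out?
5√51/51 ≈ 0.7001 m/s

x² + y² = 29²
2x·dx/dt + 2y·dy/dt = 0
dy/dt = -x/y · dx/dt = -5/(4√51) · 4 = -5√51/51 m/s
The top is descending at 5√51/51 ≈ 0.7001 m/s.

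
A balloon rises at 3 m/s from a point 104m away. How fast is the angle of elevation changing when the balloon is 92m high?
0.016183 rad/s

tan(θ) = y/104
sec²(θ) · dθ/dt = (1/104) · dy/dt
dθ/dt = cos²(θ)/104 · 3 = 104/(104² + 92²) · 3
dθ/dt = 0.016183 rad/s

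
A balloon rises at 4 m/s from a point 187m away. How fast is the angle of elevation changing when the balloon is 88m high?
0.017512 rad/s

tan(θ) = y/187
sec²(θ) · dθ/dt = (1/187) · dy/dt
dθ/dt = cos²(θ)/187 · 4 = 187/(187² + 88²) · 4
dθ/dt = 0.017512 rad/s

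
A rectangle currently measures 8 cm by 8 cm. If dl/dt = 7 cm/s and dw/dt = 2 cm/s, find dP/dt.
18 cm/s

P = 2(l + w)
dP/dt = 2(dl/dt + dw/dt) = 2(7 + 2) = 18 cm/s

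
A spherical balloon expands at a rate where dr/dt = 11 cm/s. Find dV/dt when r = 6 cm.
1584π cm³/s

V = (4/3)πr³
dV/dt = dV/dr · dr/dt = 4πr² · 11
At r = 6: dV/dt = 1584π cm³/s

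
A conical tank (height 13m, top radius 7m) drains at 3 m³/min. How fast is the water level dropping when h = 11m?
507/(5929π) ≈ 0.02722 m/min

r/h = 7/13, so r = (7/13)h
V = (1/3)πr²h = (1/3)π((7/13)h)²h = (49/507)πh³
dV/dh = (49/169)πh²
dh/dt = (dV/dt)/(dV/dh) = -3/((49/169)π·11²) = -507/(5929π) m/min
The level is dropping at 507/(5929π) ≈ 0.02722 m/min.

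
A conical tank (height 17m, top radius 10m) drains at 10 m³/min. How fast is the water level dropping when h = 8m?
289/(640π) ≈ 0.1437 m/min

r/h = 10/17, so r = (10/17)h
V = (1/3)πr²h = (1/3)π((10/17)h)²h = (100/867)πh³
dV/dh = (100/289)πh²
dh/dt = (dV/dt)/(dV/dh) = -10/((100/289)π·8²) = -289/(640π) m/min
The level is dropping at 289/(640π) ≈ 0.1437 m/min.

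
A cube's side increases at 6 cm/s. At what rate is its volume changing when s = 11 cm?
2178 cm³/s

V = s³
dV/dt = 3s² · ds/dt = 3·11²·6 = 2178 cm³/s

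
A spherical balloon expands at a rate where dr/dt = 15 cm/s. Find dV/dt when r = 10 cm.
6000π cm³/s

V = (4/3)πr³
dV/dt = dV/dr · dr/dt = 4πr² · 15
At r = 10: dV/dt = 6000π cm³/s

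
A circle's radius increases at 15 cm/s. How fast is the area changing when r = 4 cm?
120π cm²/s

A = πr²
dA/dt = 2πr · dr/dt = 2π(4)(15) = 120π cm²/s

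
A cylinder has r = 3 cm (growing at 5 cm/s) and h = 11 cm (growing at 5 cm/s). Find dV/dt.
375π cm³/s

V = πr²h
dV/dt = 2πrh·dr/dt + πr²·dh/dt
= 2π(3)(11)(5) + π(3)²(5)
= 375π cm³/s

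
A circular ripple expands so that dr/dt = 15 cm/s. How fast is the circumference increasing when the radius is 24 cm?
30π cm/s

C = 2πr
dC/dt = 2π · dr/dt = 2π · 15 = 30π cm/s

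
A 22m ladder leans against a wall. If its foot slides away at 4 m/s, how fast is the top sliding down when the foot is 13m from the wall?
52√35/105 ≈ 2.93 m/s

x² + y² = 22²
2x·dx/dt + 2y·dy/dt = 0
dy/dt = -x/y · dx/dt = -13/(3√35) · 4 = -52√35/105 m/s
The top is descending at 52√35/105 ≈ 2.93 m/s.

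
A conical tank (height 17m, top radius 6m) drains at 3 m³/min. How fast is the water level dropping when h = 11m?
289/(1452π) ≈ 0.06336 m/min

r/h = 6/17, so r = (6/17)h
V = (1/3)πr²h = (1/3)π((6/17)h)²h = (12/289)πh³
dV/dh = (36/289)πh²
dh/dt = (dV/dt)/(dV/dh) = -3/((36/289)π·11²) = -289/(1452π) m/min
The level is dropping at 289/(1452π) ≈ 0.06336 m/min.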